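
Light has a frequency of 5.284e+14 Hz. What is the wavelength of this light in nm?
567.36 nm

Using the wave equation: c = fλ

Solving for wavelength:
λ = c/f = (3×10⁸ m/s) / (5.284e+14 Hz)
λ = 567.36 nm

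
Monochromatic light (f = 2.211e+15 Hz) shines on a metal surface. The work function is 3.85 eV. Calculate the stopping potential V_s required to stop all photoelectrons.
5.2940 V

The stopping potential V_s satisfies: eV_s = KE_max

First, find KE_max using Einstein's equation:
E_photon = hf = (6.626×10⁻³⁴ J·s)(2.211e+15 Hz) = 9.1440 eV
KE_max = E_photon - φ = 9.1440 - 3.85 = 5.2940 eV

Since eV_s = KE_max:
V_s = KE_max/e = 5.2940 V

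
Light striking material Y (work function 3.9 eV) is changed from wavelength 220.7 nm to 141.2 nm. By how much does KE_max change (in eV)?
3.1630 eV

Using Einstein's equation: KE_max = hc/λ - φ

For λ₁ = 220.7 nm:
KE₁ = hc/λ₁ - φ = 5.6178 - 3.9 = 1.7178 eV

For λ₂ = 141.2 nm:
KE₂ = hc/λ₂ - φ = 8.7808 - 3.9 = 4.8808 eV

Change in KE:
ΔKE = KE₂ - KE₁ = 4.8808 - 1.7178 = 3.1630 eV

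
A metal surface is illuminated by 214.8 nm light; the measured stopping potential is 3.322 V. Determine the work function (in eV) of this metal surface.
2.45 eV

The stopping potential gives the maximum kinetic energy: KE_max = eV_s = 3.322 eV

From Einstein's photoelectric equation: KE_max = hc/λ - φ
Rearranging: φ = hc/λ - KE_max

Calculate photon energy:
E_photon = hc/λ = (6.626×10⁻³⁴ J·s)(3×10⁸ m/s) / (214.8×10⁻⁹ m) = 5.7721 eV

Therefore:
φ = 5.7721 - 3.322 = 2.45 eV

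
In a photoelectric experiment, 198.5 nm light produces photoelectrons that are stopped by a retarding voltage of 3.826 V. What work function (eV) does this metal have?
2.42 eV

The stopping potential gives the maximum kinetic energy: KE_max = eV_s = 3.826 eV

From Einstein's photoelectric equation: KE_max = hc/λ - φ
Rearranging: φ = hc/λ - KE_max

Calculate photon energy:
E_photon = hc/λ = (6.626×10⁻³⁴ J·s)(3×10⁸ m/s) / (198.5×10⁻⁹ m) = 6.2461 eV

Therefore:
φ = 6.2461 - 3.826 = 2.42 eV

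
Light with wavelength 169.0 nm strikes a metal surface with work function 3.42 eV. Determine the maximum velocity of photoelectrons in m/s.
1.1737e+06 m/s

First, find the maximum kinetic energy:
E_photon = hc/λ = 7.3363 eV
KE_max = E_photon - φ = 7.3363 - 3.42 = 3.9163 eV

Convert to Joules: KE_max = 3.9163 × 1.602×10⁻¹⁹ J = 6.2747e-19 J

Then use KE = ½mv² to find velocity:
v = √(2·KE/m) = √(2 × 6.2747e-19 J / 9.109e-31 kg)
v = 1.1737e+06 m/s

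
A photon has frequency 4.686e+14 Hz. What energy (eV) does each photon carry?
1.9380 eV

Using E = hf:

E = hf = (6.626×10⁻³⁴ J·s)(4.686e+14 Hz)
E = 1.9380 eV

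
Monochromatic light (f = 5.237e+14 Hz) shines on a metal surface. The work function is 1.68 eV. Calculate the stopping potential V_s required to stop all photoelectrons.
0.4858 V

The stopping potential V_s satisfies: eV_s = KE_max

First, find KE_max using Einstein's equation:
E_photon = hf = (6.626×10⁻³⁴ J·s)(5.237e+14 Hz) = 2.1658 eV
KE_max = E_photon - φ = 2.1658 - 1.68 = 0.4858 eV

Since eV_s = KE_max:
V_s = KE_max/e = 0.4858 V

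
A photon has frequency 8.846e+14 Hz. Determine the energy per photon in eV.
3.6584 eV

Using E = hf:

E = hf = (6.626×10⁻³⁴ J·s)(8.846e+14 Hz)
E = 3.6584 eV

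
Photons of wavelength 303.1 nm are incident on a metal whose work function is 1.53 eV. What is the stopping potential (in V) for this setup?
2.5605 V

The stopping potential V_s satisfies: eV_s = KE_max

First, find KE_max using Einstein's equation:
E_photon = hc/λ = 4.0905 eV
KE_max = E_photon - φ = 4.0905 - 1.53 = 2.5605 eV

Since eV_s = KE_max:
V_s = KE_max/e = 2.5605 V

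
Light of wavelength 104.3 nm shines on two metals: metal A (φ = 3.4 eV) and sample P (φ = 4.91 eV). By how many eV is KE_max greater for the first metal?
1.5100 eV

Using KE_max = hc/λ - φ for each metal:

Photon energy: E = hc/λ = 11.8873 eV

For metal A (φ₁ = 3.4 eV):
KE₁ = E - φ₁ = 11.8873 - 3.4 = 8.4873 eV

For sample P (φ₂ = 4.91 eV):
KE₂ = E - φ₂ = 11.8873 - 4.91 = 6.9773 eV

Difference:
ΔKE = KE₁ - KE₂ = 8.4873 - 6.9773 = 1.5100 eV

Note: The difference equals the difference in work functions: 4.91 - 3.4 = 1.51 eV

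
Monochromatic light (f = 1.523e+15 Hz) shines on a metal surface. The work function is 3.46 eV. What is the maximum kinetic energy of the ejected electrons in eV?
2.8386 eV

Using Einstein's photoelectric equation: KE_max = hf - φ

First, calculate the photon energy:
E_photon = hf = (6.626×10⁻³⁴ J·s)(1.523e+15 Hz)
E_photon = 6.2986 eV

Then, the maximum kinetic energy:
KE_max = E_photon - φ = 6.2986 eV - 3.46 eV = 2.8386 eV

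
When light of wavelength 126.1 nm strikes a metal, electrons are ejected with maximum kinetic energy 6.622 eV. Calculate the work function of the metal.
3.21 eV

From Einstein's photoelectric equation: KE_max = hf - φ = hc/λ - φ

Rearranging for φ:
φ = hc/λ - KE_max

Calculate photon energy:
E_photon = hc/λ = 9.8322 eV

Therefore:
φ = 9.8322 - 6.622 = 3.21 eV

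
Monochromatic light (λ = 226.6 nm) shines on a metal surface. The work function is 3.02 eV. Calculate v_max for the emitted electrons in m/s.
9.2863e+05 m/s

First, find the maximum kinetic energy:
E_photon = hc/λ = 5.4715 eV
KE_max = E_photon - φ = 5.4715 - 3.02 = 2.4515 eV

Convert to Joules: KE_max = 2.4515 × 1.602×10⁻¹⁹ J = 3.9277e-19 J

Then use KE = ½mv² to find velocity:
v = √(2·KE/m) = √(2 × 3.9277e-19 J / 9.109e-31 kg)
v = 9.2863e+05 m/s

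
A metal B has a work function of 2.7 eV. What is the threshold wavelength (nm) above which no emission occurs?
459.20 nm

The threshold wavelength is when the photon energy equals the work function:
hc/λ₀ = φ

Solving for λ₀:
λ₀ = hc/φ = (6.626×10⁻³⁴ J·s)(3×10⁸ m/s) / (2.7 eV × 1.602×10⁻¹⁹ J/eV)
λ₀ = 459.20 nm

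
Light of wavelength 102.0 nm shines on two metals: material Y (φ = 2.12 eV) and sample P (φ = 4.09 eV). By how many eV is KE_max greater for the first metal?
1.9700 eV

Using KE_max = hc/λ - φ for each metal:

Photon energy: E = hc/λ = 12.1553 eV

For material Y (φ₁ = 2.12 eV):
KE₁ = E - φ₁ = 12.1553 - 2.12 = 10.0353 eV

For sample P (φ₂ = 4.09 eV):
KE₂ = E - φ₂ = 12.1553 - 4.09 = 8.0653 eV

Difference:
ΔKE = KE₁ - KE₂ = 10.0353 - 8.0653 = 1.9700 eV

Note: The difference equals the difference in work functions: 4.09 - 2.12 = 1.97 eV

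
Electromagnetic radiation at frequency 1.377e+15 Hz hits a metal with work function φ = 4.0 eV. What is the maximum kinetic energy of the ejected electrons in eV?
1.6948 eV

Using Einstein's photoelectric equation: KE_max = hf - φ

First, calculate the photon energy:
E_photon = hf = (6.626×10⁻³⁴ J·s)(1.377e+15 Hz)
E_photon = 5.6948 eV

Then, the maximum kinetic energy:
KE_max = E_photon - φ = 5.6948 eV - 4.0 eV = 1.6948 eV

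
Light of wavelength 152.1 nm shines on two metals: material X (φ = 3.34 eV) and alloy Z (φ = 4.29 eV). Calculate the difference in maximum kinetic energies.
0.9500 eV

Using KE_max = hc/λ - φ for each metal:

Photon energy: E = hc/λ = 8.1515 eV

For material X (φ₁ = 3.34 eV):
KE₁ = E - φ₁ = 8.1515 - 3.34 = 4.8115 eV

For alloy Z (φ₂ = 4.29 eV):
KE₂ = E - φ₂ = 8.1515 - 4.29 = 3.8615 eV

Difference:
ΔKE = KE₁ - KE₂ = 4.8115 - 3.8615 = 0.9500 eV

Note: The difference equals the difference in work functions: 4.29 - 3.34 = 0.95 eV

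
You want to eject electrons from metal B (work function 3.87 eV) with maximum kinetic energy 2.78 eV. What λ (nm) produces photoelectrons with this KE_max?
186.44 nm

From Einstein's equation: KE_max = hc/λ - φ

Rearranging for λ:
hc/λ = KE_max + φ
λ = hc/(KE_max + φ)

Required photon energy:
E_photon = KE_max + φ = 2.78 + 3.87 = 6.65 eV

Required wavelength:
λ = hc/E_photon = (6.626×10⁻³⁴)(3×10⁸) / (6.65 × 1.602×10⁻¹⁹)
λ = 186.44 nm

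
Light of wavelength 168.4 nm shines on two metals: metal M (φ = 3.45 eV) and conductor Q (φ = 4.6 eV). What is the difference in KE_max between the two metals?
1.1500 eV

Using KE_max = hc/λ - φ for each metal:

Photon energy: E = hc/λ = 7.3625 eV

For metal M (φ₁ = 3.45 eV):
KE₁ = E - φ₁ = 7.3625 - 3.45 = 3.9125 eV

For conductor Q (φ₂ = 4.6 eV):
KE₂ = E - φ₂ = 7.3625 - 4.6 = 2.7625 eV

Difference:
ΔKE = KE₁ - KE₂ = 3.9125 - 2.7625 = 1.1500 eV

Note: The difference equals the difference in work functions: 4.6 - 3.45 = 1.15 eV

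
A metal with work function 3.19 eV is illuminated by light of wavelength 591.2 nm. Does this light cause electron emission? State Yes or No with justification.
No

For photoemission, the photon energy must exceed the work function.

Photon energy: E = hc/λ = 2.0972 eV
Work function: φ = 3.19 eV

Since E_photon (2.0972 eV) < φ (3.19 eV), photoemission will NOT occur.
The threshold wavelength is λ₀ = hc/φ = 388.7 nm.
Since 591.2 nm > 388.7 nm, the photons lack sufficient energy.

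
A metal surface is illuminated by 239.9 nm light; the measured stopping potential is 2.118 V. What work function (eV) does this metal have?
3.05 eV

The stopping potential gives the maximum kinetic energy: KE_max = eV_s = 2.118 eV

From Einstein's photoelectric equation: KE_max = hc/λ - φ
Rearranging: φ = hc/λ - KE_max

Calculate photon energy:
E_photon = hc/λ = (6.626×10⁻³⁴ J·s)(3×10⁸ m/s) / (239.9×10⁻⁹ m) = 5.1682 eV

Therefore:
φ = 5.1682 - 2.118 = 3.05 eV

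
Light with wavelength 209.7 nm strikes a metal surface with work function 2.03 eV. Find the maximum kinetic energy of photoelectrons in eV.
3.8825 eV

Using Einstein's photoelectric equation: KE_max = hf - φ = hc/λ - φ

First, calculate the photon energy:
E_photon = hc/λ = (6.626×10⁻³⁴ J·s)(3×10⁸ m/s) / (209.7×10⁻⁹ m)
E_photon = 5.9125 eV

Then, the maximum kinetic energy:
KE_max = E_photon - φ = 5.9125 eV - 2.03 eV = 3.8825 eV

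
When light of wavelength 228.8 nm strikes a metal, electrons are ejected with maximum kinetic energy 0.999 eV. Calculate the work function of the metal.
4.42 eV

From Einstein's photoelectric equation: KE_max = hf - φ = hc/λ - φ

Rearranging for φ:
φ = hc/λ - KE_max

Calculate photon energy:
E_photon = hc/λ = 5.4189 eV

Therefore:
φ = 5.4189 - 0.999 = 4.42 eV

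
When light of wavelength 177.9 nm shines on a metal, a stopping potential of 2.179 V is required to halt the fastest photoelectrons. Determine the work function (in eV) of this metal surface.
4.79 eV

The stopping potential gives the maximum kinetic energy: KE_max = eV_s = 2.179 eV

From Einstein's photoelectric equation: KE_max = hc/λ - φ
Rearranging: φ = hc/λ - KE_max

Calculate photon energy:
E_photon = hc/λ = (6.626×10⁻³⁴ J·s)(3×10⁸ m/s) / (177.9×10⁻⁹ m) = 6.9693 eV

Therefore:
φ = 6.9693 - 2.179 = 4.79 eV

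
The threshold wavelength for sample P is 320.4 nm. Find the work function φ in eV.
3.87 eV

At the threshold wavelength, photon energy equals work function:
φ = hc/λ₀

Calculating:
φ = (6.626×10⁻³⁴ J·s)(3×10⁸ m/s) / (320.4×10⁻⁹ m)
φ = 3.87 eV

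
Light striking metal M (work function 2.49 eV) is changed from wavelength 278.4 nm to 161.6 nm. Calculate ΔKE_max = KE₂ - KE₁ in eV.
3.2188 eV

Using Einstein's equation: KE_max = hc/λ - φ

For λ₁ = 278.4 nm:
KE₁ = hc/λ₁ - φ = 4.4535 - 2.49 = 1.9635 eV

For λ₂ = 161.6 nm:
KE₂ = hc/λ₂ - φ = 7.6723 - 2.49 = 5.1823 eV

Change in KE:
ΔKE = KE₂ - KE₁ = 5.1823 - 1.9635 = 3.2188 eV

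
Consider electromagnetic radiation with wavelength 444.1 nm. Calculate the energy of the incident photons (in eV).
2.7918 eV

Using E = hf = hc/λ:

E = hc/λ = (6.626×10⁻³⁴ J·s)(3×10⁸ m/s) / (444.1×10⁻⁹ m)
E = 2.7918 eV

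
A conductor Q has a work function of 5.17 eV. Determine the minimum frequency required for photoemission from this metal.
1.2501e+15 Hz

The threshold frequency is when the photon energy equals the work function:
hf₀ = φ

Solving for f₀:
f₀ = φ/h = (5.17 eV × 1.602×10⁻¹⁹ J/eV) / (6.626×10⁻³⁴ J·s)
f₀ = 1.2501e+15 Hz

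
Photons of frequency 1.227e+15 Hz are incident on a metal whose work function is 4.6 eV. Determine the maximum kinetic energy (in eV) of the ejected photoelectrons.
0.4745 eV

Using Einstein's photoelectric equation: KE_max = hf - φ

First, calculate the photon energy:
E_photon = hf = (6.626×10⁻³⁴ J·s)(1.227e+15 Hz)
E_photon = 5.0745 eV

Then, the maximum kinetic energy:
KE_max = E_photon - φ = 5.0745 eV - 4.6 eV = 0.4745 eV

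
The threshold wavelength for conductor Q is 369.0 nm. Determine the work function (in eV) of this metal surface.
3.36 eV

At the threshold wavelength, photon energy equals work function:
φ = hc/λ₀

Calculating:
φ = (6.626×10⁻³⁴ J·s)(3×10⁸ m/s) / (369.0×10⁻⁹ m)
φ = 3.36 eV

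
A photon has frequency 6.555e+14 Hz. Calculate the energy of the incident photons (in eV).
2.7109 eV

Using E = hf:

E = hf = (6.626×10⁻³⁴ J·s)(6.555e+14 Hz)
E = 2.7109 eV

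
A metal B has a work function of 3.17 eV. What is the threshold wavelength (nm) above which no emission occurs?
391.12 nm

The threshold wavelength is when the photon energy equals the work function:
hc/λ₀ = φ

Solving for λ₀:
λ₀ = hc/φ = (6.626×10⁻³⁴ J·s)(3×10⁸ m/s) / (3.17 eV × 1.602×10⁻¹⁹ J/eV)
λ₀ = 391.12 nm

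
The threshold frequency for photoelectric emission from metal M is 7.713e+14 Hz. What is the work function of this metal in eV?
3.19 eV

At the threshold frequency, photon energy equals work function:
φ = hf₀

Calculating:
φ = (6.626×10⁻³⁴ J·s)(7.713e+14 Hz)
φ = 3.19 eV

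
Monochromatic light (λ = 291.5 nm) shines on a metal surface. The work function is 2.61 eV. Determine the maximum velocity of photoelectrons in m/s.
7.6030e+05 m/s

First, find the maximum kinetic energy:
E_photon = hc/λ = 4.2533 eV
KE_max = E_photon - φ = 4.2533 - 2.61 = 1.6433 eV

Convert to Joules: KE_max = 1.6433 × 1.602×10⁻¹⁹ J = 2.6329e-19 J

Then use KE = ½mv² to find velocity:
v = √(2·KE/m) = √(2 × 2.6329e-19 J / 9.109e-31 kg)
v = 7.6030e+05 m/s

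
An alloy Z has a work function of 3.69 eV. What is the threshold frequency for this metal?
8.9224e+14 Hz

The threshold frequency is when the photon energy equals the work function:
hf₀ = φ

Solving for f₀:
f₀ = φ/h = (3.69 eV × 1.602×10⁻¹⁹ J/eV) / (6.626×10⁻³⁴ J·s)
f₀ = 8.9224e+14 Hz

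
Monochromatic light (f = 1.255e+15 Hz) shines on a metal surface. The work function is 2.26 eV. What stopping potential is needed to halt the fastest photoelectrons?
2.9303 V

The stopping potential V_s satisfies: eV_s = KE_max

First, find KE_max using Einstein's equation:
E_photon = hf = (6.626×10⁻³⁴ J·s)(1.255e+15 Hz) = 5.1903 eV
KE_max = E_photon - φ = 5.1903 - 2.26 = 2.9303 eV

Since eV_s = KE_max:
V_s = KE_max/e = 2.9303 V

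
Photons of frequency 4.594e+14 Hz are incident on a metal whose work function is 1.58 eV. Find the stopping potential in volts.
0.3199 V

The stopping potential V_s satisfies: eV_s = KE_max

First, find KE_max using Einstein's equation:
E_photon = hf = (6.626×10⁻³⁴ J·s)(4.594e+14 Hz) = 1.8999 eV
KE_max = E_photon - φ = 1.8999 - 1.58 = 0.3199 eV

Since eV_s = KE_max:
V_s = KE_max/e = 0.3199 V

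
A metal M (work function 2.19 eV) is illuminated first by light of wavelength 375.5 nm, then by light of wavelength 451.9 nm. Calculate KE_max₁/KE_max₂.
2.0083

Using Einstein's equation: KE_max = hc/λ - φ

For λ₁ = 375.5 nm:
E₁ = hc/λ₁ = 3.3018 eV
KE₁ = E₁ - φ = 3.3018 - 2.19 = 1.1118 eV

For λ₂ = 451.9 nm:
E₂ = hc/λ₂ = 2.7436 eV
KE₂ = E₂ - φ = 2.7436 - 2.19 = 0.5536 eV

Ratio: KE₁/KE₂ = 1.1118/0.5536 = 2.0083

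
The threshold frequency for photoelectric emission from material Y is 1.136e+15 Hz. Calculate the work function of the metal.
4.70 eV

At the threshold frequency, photon energy equals work function:
φ = hf₀

Calculating:
φ = (6.626×10⁻³⁴ J·s)(1.136e+15 Hz)
φ = 4.70 eV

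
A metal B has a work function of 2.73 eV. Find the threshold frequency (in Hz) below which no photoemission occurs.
6.6011e+14 Hz

The threshold frequency is when the photon energy equals the work function:
hf₀ = φ

Solving for f₀:
f₀ = φ/h = (2.73 eV × 1.602×10⁻¹⁹ J/eV) / (6.626×10⁻³⁴ J·s)
f₀ = 6.6011e+14 Hz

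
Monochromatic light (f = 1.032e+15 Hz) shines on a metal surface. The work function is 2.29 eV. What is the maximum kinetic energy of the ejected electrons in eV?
1.9780 eV

Using Einstein's photoelectric equation: KE_max = hf - φ

First, calculate the photon energy:
E_photon = hf = (6.626×10⁻³⁴ J·s)(1.032e+15 Hz)
E_photon = 4.2680 eV

Then, the maximum kinetic energy:
KE_max = E_photon - φ = 4.2680 eV - 2.29 eV = 1.9780 eV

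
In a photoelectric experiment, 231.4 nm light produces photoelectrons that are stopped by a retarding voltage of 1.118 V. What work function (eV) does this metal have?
4.24 eV

The stopping potential gives the maximum kinetic energy: KE_max = eV_s = 1.118 eV

From Einstein's photoelectric equation: KE_max = hc/λ - φ
Rearranging: φ = hc/λ - KE_max

Calculate photon energy:
E_photon = hc/λ = (6.626×10⁻³⁴ J·s)(3×10⁸ m/s) / (231.4×10⁻⁹ m) = 5.3580 eV

Therefore:
φ = 5.3580 - 1.118 = 4.24 eV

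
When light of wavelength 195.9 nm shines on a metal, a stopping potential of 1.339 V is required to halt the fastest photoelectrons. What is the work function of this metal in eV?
4.99 eV

The stopping potential gives the maximum kinetic energy: KE_max = eV_s = 1.339 eV

From Einstein's photoelectric equation: KE_max = hc/λ - φ
Rearranging: φ = hc/λ - KE_max

Calculate photon energy:
E_photon = hc/λ = (6.626×10⁻³⁴ J·s)(3×10⁸ m/s) / (195.9×10⁻⁹ m) = 6.3290 eV

Therefore:
φ = 6.3290 - 1.339 = 4.99 eV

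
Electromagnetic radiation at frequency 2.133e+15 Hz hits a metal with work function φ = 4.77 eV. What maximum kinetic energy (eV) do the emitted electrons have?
4.0514 eV

Using Einstein's photoelectric equation: KE_max = hf - φ

First, calculate the photon energy:
E_photon = hf = (6.626×10⁻³⁴ J·s)(2.133e+15 Hz)
E_photon = 8.8214 eV

Then, the maximum kinetic energy:
KE_max = E_photon - φ = 8.8214 eV - 4.77 eV = 4.0514 eV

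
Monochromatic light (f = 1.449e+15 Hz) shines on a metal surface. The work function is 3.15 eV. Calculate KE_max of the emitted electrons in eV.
2.8426 eV

Using Einstein's photoelectric equation: KE_max = hf - φ

First, calculate the photon energy:
E_photon = hf = (6.626×10⁻³⁴ J·s)(1.449e+15 Hz)
E_photon = 5.9926 eV

Then, the maximum kinetic energy:
KE_max = E_photon - φ = 5.9926 eV - 3.15 eV = 2.8426 eV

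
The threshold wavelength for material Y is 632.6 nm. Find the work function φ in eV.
1.96 eV

At the threshold wavelength, photon energy equals work function:
φ = hc/λ₀

Calculating:
φ = (6.626×10⁻³⁴ J·s)(3×10⁸ m/s) / (632.6×10⁻⁹ m)
φ = 1.96 eV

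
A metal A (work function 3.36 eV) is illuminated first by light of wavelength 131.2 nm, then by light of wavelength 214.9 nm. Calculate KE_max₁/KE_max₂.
2.5276

Using Einstein's equation: KE_max = hc/λ - φ

For λ₁ = 131.2 nm:
E₁ = hc/λ₁ = 9.4500 eV
KE₁ = E₁ - φ = 9.4500 - 3.36 = 6.0900 eV

For λ₂ = 214.9 nm:
E₂ = hc/λ₂ = 5.7694 eV
KE₂ = E₂ - φ = 5.7694 - 3.36 = 2.4094 eV

Ratio: KE₁/KE₂ = 6.0900/2.4094 = 2.5276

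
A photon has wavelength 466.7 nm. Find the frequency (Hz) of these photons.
6.4237e+14 Hz

Using the wave equation: c = fλ

Solving for frequency:
f = c/λ = (3×10⁸ m/s) / (466.7×10⁻⁹ m)
f = 6.4237e+14 Hz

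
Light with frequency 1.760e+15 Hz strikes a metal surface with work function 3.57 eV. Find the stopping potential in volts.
3.7088 V

The stopping potential V_s satisfies: eV_s = KE_max

First, find KE_max using Einstein's equation:
E_photon = hf = (6.626×10⁻³⁴ J·s)(1.760e+15 Hz) = 7.2788 eV
KE_max = E_photon - φ = 7.2788 - 3.57 = 3.7088 eV

Since eV_s = KE_max:
V_s = KE_max/e = 3.7088 V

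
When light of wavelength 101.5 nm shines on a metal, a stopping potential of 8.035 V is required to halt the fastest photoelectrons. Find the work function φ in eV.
4.18 eV

The stopping potential gives the maximum kinetic energy: KE_max = eV_s = 8.035 eV

From Einstein's photoelectric equation: KE_max = hc/λ - φ
Rearranging: φ = hc/λ - KE_max

Calculate photon energy:
E_photon = hc/λ = (6.626×10⁻³⁴ J·s)(3×10⁸ m/s) / (101.5×10⁻⁹ m) = 12.2152 eV

Therefore:
φ = 12.2152 - 8.035 = 4.18 eV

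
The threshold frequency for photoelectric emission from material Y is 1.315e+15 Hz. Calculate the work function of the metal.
5.44 eV

At the threshold frequency, photon energy equals work function:
φ = hf₀

Calculating:
φ = (6.626×10⁻³⁴ J·s)(1.315e+15 Hz)
φ = 5.44 eV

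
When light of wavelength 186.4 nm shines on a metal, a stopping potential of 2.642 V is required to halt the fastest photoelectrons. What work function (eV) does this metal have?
4.01 eV

The stopping potential gives the maximum kinetic energy: KE_max = eV_s = 2.642 eV

From Einstein's photoelectric equation: KE_max = hc/λ - φ
Rearranging: φ = hc/λ - KE_max

Calculate photon energy:
E_photon = hc/λ = (6.626×10⁻³⁴ J·s)(3×10⁸ m/s) / (186.4×10⁻⁹ m) = 6.6515 eV

Therefore:
φ = 6.6515 - 2.642 = 4.01 eV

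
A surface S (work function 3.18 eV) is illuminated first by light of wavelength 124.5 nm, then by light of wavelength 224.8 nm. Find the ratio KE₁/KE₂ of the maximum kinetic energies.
2.9026

Using Einstein's equation: KE_max = hc/λ - φ

For λ₁ = 124.5 nm:
E₁ = hc/λ₁ = 9.9586 eV
KE₁ = E₁ - φ = 9.9586 - 3.18 = 6.7786 eV

For λ₂ = 224.8 nm:
E₂ = hc/λ₂ = 5.5153 eV
KE₂ = E₂ - φ = 5.5153 - 3.18 = 2.3353 eV

Ratio: KE₁/KE₂ = 6.7786/2.3353 = 2.9026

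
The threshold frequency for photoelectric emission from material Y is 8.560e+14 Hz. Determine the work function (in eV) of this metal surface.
3.54 eV

At the threshold frequency, photon energy equals work function:
φ = hf₀

Calculating:
φ = (6.626×10⁻³⁴ J·s)(8.560e+14 Hz)
φ = 3.54 eV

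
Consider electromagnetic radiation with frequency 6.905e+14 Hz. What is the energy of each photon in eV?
2.8557 eV

Using E = hf:

E = hf = (6.626×10⁻³⁴ J·s)(6.905e+14 Hz)
E = 2.8557 eV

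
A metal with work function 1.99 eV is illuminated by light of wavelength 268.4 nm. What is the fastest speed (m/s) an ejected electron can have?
9.6173e+05 m/s

First, find the maximum kinetic energy:
E_photon = hc/λ = 4.6194 eV
KE_max = E_photon - φ = 4.6194 - 1.99 = 2.6294 eV

Convert to Joules: KE_max = 2.6294 × 1.602×10⁻¹⁹ J = 4.2127e-19 J

Then use KE = ½mv² to find velocity:
v = √(2·KE/m) = √(2 × 4.2127e-19 J / 9.109e-31 kg)
v = 9.6173e+05 m/s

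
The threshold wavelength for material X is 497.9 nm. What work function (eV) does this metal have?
2.49 eV

At the threshold wavelength, photon energy equals work function:
φ = hc/λ₀

Calculating:
φ = (6.626×10⁻³⁴ J·s)(3×10⁸ m/s) / (497.9×10⁻⁹ m)
φ = 2.49 eV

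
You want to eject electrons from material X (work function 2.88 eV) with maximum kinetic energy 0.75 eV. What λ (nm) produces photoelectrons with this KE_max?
341.55 nm

From Einstein's equation: KE_max = hc/λ - φ

Rearranging for λ:
hc/λ = KE_max + φ
λ = hc/(KE_max + φ)

Required photon energy:
E_photon = KE_max + φ = 0.75 + 2.88 = 3.63 eV

Required wavelength:
λ = hc/E_photon = (6.626×10⁻³⁴)(3×10⁸) / (3.63 × 1.602×10⁻¹⁹)
λ = 341.55 nm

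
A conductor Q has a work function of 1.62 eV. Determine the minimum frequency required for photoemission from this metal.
3.9171e+14 Hz

The threshold frequency is when the photon energy equals the work function:
hf₀ = φ

Solving for f₀:
f₀ = φ/h = (1.62 eV × 1.602×10⁻¹⁹ J/eV) / (6.626×10⁻³⁴ J·s)
f₀ = 3.9171e+14 Hz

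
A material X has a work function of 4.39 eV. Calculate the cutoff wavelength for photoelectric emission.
282.42 nm

The threshold wavelength is when the photon energy equals the work function:
hc/λ₀ = φ

Solving for λ₀:
λ₀ = hc/φ = (6.626×10⁻³⁴ J·s)(3×10⁸ m/s) / (4.39 eV × 1.602×10⁻¹⁹ J/eV)
λ₀ = 282.42 nm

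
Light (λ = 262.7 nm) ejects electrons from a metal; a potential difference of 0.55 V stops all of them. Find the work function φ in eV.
4.17 eV

The stopping potential gives the maximum kinetic energy: KE_max = eV_s = 0.55 eV

From Einstein's photoelectric equation: KE_max = hc/λ - φ
Rearranging: φ = hc/λ - KE_max

Calculate photon energy:
E_photon = hc/λ = (6.626×10⁻³⁴ J·s)(3×10⁸ m/s) / (262.7×10⁻⁹ m) = 4.7196 eV

Therefore:
φ = 4.7196 - 0.55 = 4.17 eV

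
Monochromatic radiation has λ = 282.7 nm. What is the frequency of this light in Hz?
1.0605e+15 Hz

Using the wave equation: c = fλ

Solving for frequency:
f = c/λ = (3×10⁸ m/s) / (282.7×10⁻⁹ m)
f = 1.0605e+15 Hz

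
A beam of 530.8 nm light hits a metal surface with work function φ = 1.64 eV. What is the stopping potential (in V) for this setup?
0.6958 V

The stopping potential V_s satisfies: eV_s = KE_max

First, find KE_max using Einstein's equation:
E_photon = hc/λ = 2.3358 eV
KE_max = E_photon - φ = 2.3358 - 1.64 = 0.6958 eV

Since eV_s = KE_max:
V_s = KE_max/e = 0.6958 V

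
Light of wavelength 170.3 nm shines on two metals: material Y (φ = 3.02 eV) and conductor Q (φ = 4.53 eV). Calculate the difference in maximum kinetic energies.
1.5100 eV

Using KE_max = hc/λ - φ for each metal:

Photon energy: E = hc/λ = 7.2803 eV

For material Y (φ₁ = 3.02 eV):
KE₁ = E - φ₁ = 7.2803 - 3.02 = 4.2603 eV

For conductor Q (φ₂ = 4.53 eV):
KE₂ = E - φ₂ = 7.2803 - 4.53 = 2.7503 eV

Difference:
ΔKE = KE₁ - KE₂ = 4.2603 - 2.7503 = 1.5100 eV

Note: The difference equals the difference in work functions: 4.53 - 3.02 = 1.51 eV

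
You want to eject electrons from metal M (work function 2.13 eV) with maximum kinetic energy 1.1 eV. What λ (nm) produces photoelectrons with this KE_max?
383.85 nm

From Einstein's equation: KE_max = hc/λ - φ

Rearranging for λ:
hc/λ = KE_max + φ
λ = hc/(KE_max + φ)

Required photon energy:
E_photon = KE_max + φ = 1.1 + 2.13 = 3.23 eV

Required wavelength:
λ = hc/E_photon = (6.626×10⁻³⁴)(3×10⁸) / (3.23 × 1.602×10⁻¹⁹)
λ = 383.85 nm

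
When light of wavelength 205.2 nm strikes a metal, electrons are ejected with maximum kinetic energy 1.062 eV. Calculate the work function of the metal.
4.98 eV

From Einstein's photoelectric equation: KE_max = hf - φ = hc/λ - φ

Rearranging for φ:
φ = hc/λ - KE_max

Calculate photon energy:
E_photon = hc/λ = 6.0421 eV

Therefore:
φ = 6.0421 - 1.062 = 4.98 eV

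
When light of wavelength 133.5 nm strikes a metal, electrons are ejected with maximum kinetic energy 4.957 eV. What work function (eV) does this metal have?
4.33 eV

From Einstein's photoelectric equation: KE_max = hf - φ = hc/λ - φ

Rearranging for φ:
φ = hc/λ - KE_max

Calculate photon energy:
E_photon = hc/λ = 9.2872 eV

Therefore:
φ = 9.2872 - 4.957 = 4.33 eV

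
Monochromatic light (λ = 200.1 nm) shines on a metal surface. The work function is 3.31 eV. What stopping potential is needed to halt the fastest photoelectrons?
2.8861 V

The stopping potential V_s satisfies: eV_s = KE_max

First, find KE_max using Einstein's equation:
E_photon = hc/λ = 6.1961 eV
KE_max = E_photon - φ = 6.1961 - 3.31 = 2.8861 eV

Since eV_s = KE_max:
V_s = KE_max/e = 2.8861 V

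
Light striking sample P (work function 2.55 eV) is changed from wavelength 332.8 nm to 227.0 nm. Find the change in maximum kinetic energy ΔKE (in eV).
1.7364 eV

Using Einstein's equation: KE_max = hc/λ - φ

For λ₁ = 332.8 nm:
KE₁ = hc/λ₁ - φ = 3.7255 - 2.55 = 1.1755 eV

For λ₂ = 227.0 nm:
KE₂ = hc/λ₂ - φ = 5.4619 - 2.55 = 2.9119 eV

Change in KE:
ΔKE = KE₂ - KE₁ = 2.9119 - 1.1755 = 1.7364 eV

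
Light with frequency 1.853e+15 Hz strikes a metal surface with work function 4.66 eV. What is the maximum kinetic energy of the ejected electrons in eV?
3.0034 eV

Using Einstein's photoelectric equation: KE_max = hf - φ

First, calculate the photon energy:
E_photon = hf = (6.626×10⁻³⁴ J·s)(1.853e+15 Hz)
E_photon = 7.6634 eV

Then, the maximum kinetic energy:
KE_max = E_photon - φ = 7.6634 eV - 4.66 eV = 3.0034 eV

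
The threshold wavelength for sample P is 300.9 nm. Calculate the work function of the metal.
4.12 eV

At the threshold wavelength, photon energy equals work function:
φ = hc/λ₀

Calculating:
φ = (6.626×10⁻³⁴ J·s)(3×10⁸ m/s) / (300.9×10⁻⁹ m)
φ = 4.12 eV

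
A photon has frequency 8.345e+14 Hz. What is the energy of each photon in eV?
3.4512 eV

Using E = hf:

E = hf = (6.626×10⁻³⁴ J·s)(8.345e+14 Hz)
E = 3.4512 eV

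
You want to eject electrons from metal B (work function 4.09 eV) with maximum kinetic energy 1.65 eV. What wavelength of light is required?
216.00 nm

From Einstein's equation: KE_max = hc/λ - φ

Rearranging for λ:
hc/λ = KE_max + φ
λ = hc/(KE_max + φ)

Required photon energy:
E_photon = KE_max + φ = 1.65 + 4.09 = 5.74 eV

Required wavelength:
λ = hc/E_photon = (6.626×10⁻³⁴)(3×10⁸) / (5.74 × 1.602×10⁻¹⁹)
λ = 216.00 nm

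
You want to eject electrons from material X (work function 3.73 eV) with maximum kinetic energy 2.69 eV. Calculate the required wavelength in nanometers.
193.12 nm

From Einstein's equation: KE_max = hc/λ - φ

Rearranging for λ:
hc/λ = KE_max + φ
λ = hc/(KE_max + φ)

Required photon energy:
E_photon = KE_max + φ = 2.69 + 3.73 = 6.42 eV

Required wavelength:
λ = hc/E_photon = (6.626×10⁻³⁴)(3×10⁸) / (6.42 × 1.602×10⁻¹⁹)
λ = 193.12 nm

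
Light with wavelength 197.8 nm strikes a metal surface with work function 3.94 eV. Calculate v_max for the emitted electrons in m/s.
9.0497e+05 m/s

First, find the maximum kinetic energy:
E_photon = hc/λ = 6.2682 eV
KE_max = E_photon - φ = 6.2682 - 3.94 = 2.3282 eV

Convert to Joules: KE_max = 2.3282 × 1.602×10⁻¹⁹ J = 3.7301e-19 J

Then use KE = ½mv² to find velocity:
v = √(2·KE/m) = √(2 × 3.7301e-19 J / 9.109e-31 kg)
v = 9.0497e+05 m/s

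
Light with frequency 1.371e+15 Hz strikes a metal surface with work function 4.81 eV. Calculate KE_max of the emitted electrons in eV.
0.8600 eV

Using Einstein's photoelectric equation: KE_max = hf - φ

First, calculate the photon energy:
E_photon = hf = (6.626×10⁻³⁴ J·s)(1.371e+15 Hz)
E_photon = 5.6700 eV

Then, the maximum kinetic energy:
KE_max = E_photon - φ = 5.6700 eV - 4.81 eV = 0.8600 eV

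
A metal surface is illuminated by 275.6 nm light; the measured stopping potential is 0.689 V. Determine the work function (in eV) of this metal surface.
3.81 eV

The stopping potential gives the maximum kinetic energy: KE_max = eV_s = 0.689 eV

From Einstein's photoelectric equation: KE_max = hc/λ - φ
Rearranging: φ = hc/λ - KE_max

Calculate photon energy:
E_photon = hc/λ = (6.626×10⁻³⁴ J·s)(3×10⁸ m/s) / (275.6×10⁻⁹ m) = 4.4987 eV

Therefore:
φ = 4.4987 - 0.689 = 3.81 eV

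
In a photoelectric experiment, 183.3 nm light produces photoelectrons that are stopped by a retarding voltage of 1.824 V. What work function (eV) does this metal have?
4.94 eV

The stopping potential gives the maximum kinetic energy: KE_max = eV_s = 1.824 eV

From Einstein's photoelectric equation: KE_max = hc/λ - φ
Rearranging: φ = hc/λ - KE_max

Calculate photon energy:
E_photon = hc/λ = (6.626×10⁻³⁴ J·s)(3×10⁸ m/s) / (183.3×10⁻⁹ m) = 6.7640 eV

Therefore:
φ = 6.7640 - 1.824 = 4.94 eV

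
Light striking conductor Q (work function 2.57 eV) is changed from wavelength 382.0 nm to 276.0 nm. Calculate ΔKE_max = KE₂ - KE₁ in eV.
1.2465 eV

Using Einstein's equation: KE_max = hc/λ - φ

For λ₁ = 382.0 nm:
KE₁ = hc/λ₁ - φ = 3.2457 - 2.57 = 0.6757 eV

For λ₂ = 276.0 nm:
KE₂ = hc/λ₂ - φ = 4.4922 - 2.57 = 1.9222 eV

Change in KE:
ΔKE = KE₂ - KE₁ = 1.9222 - 0.6757 = 1.2465 eV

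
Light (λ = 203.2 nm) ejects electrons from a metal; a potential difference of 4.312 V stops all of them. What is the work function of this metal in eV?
1.79 eV

The stopping potential gives the maximum kinetic energy: KE_max = eV_s = 4.312 eV

From Einstein's photoelectric equation: KE_max = hc/λ - φ
Rearranging: φ = hc/λ - KE_max

Calculate photon energy:
E_photon = hc/λ = (6.626×10⁻³⁴ J·s)(3×10⁸ m/s) / (203.2×10⁻⁹ m) = 6.1016 eV

Therefore:
φ = 6.1016 - 4.312 = 1.79 eV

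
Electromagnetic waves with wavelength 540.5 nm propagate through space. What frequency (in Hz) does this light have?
5.5466e+14 Hz

Using the wave equation: c = fλ

Solving for frequency:
f = c/λ = (3×10⁸ m/s) / (540.5×10⁻⁹ m)
f = 5.5466e+14 Hz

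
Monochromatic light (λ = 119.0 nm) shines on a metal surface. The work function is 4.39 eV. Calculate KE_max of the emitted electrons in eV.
6.0288 eV

Using Einstein's photoelectric equation: KE_max = hf - φ = hc/λ - φ

First, calculate the photon energy:
E_photon = hc/λ = (6.626×10⁻³⁴ J·s)(3×10⁸ m/s) / (119.0×10⁻⁹ m)
E_photon = 10.4188 eV

Then, the maximum kinetic energy:
KE_max = E_photon - φ = 10.4188 eV - 4.39 eV = 6.0288 eV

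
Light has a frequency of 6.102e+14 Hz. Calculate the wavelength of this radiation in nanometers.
491.30 nm

Using the wave equation: c = fλ

Solving for wavelength:
λ = c/f = (3×10⁸ m/s) / (6.102e+14 Hz)
λ = 491.30 nm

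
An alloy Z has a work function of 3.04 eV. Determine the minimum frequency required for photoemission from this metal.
7.3507e+14 Hz

The threshold frequency is when the photon energy equals the work function:
hf₀ = φ

Solving for f₀:
f₀ = φ/h = (3.04 eV × 1.602×10⁻¹⁹ J/eV) / (6.626×10⁻³⁴ J·s)
f₀ = 7.3507e+14 Hz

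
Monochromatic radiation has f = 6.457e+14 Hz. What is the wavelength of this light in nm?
464.29 nm

Using the wave equation: c = fλ

Solving for wavelength:
λ = c/f = (3×10⁸ m/s) / (6.457e+14 Hz)
λ = 464.29 nm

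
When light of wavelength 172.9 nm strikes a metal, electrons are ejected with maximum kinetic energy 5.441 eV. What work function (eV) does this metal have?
1.73 eV

From Einstein's photoelectric equation: KE_max = hf - φ = hc/λ - φ

Rearranging for φ:
φ = hc/λ - KE_max

Calculate photon energy:
E_photon = hc/λ = 7.1709 eV

Therefore:
φ = 7.1709 - 5.441 = 1.73 eV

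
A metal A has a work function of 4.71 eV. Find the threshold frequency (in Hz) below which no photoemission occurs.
1.1389e+15 Hz

The threshold frequency is when the photon energy equals the work function:
hf₀ = φ

Solving for f₀:
f₀ = φ/h = (4.71 eV × 1.602×10⁻¹⁹ J/eV) / (6.626×10⁻³⁴ J·s)
f₀ = 1.1389e+15 Hz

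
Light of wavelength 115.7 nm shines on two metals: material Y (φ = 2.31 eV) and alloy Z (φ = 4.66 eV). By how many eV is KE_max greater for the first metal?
2.3500 eV

Using KE_max = hc/λ - φ for each metal:

Photon energy: E = hc/λ = 10.7160 eV

For material Y (φ₁ = 2.31 eV):
KE₁ = E - φ₁ = 10.7160 - 2.31 = 8.4060 eV

For alloy Z (φ₂ = 4.66 eV):
KE₂ = E - φ₂ = 10.7160 - 4.66 = 6.0560 eV

Difference:
ΔKE = KE₁ - KE₂ = 8.4060 - 6.0560 = 2.3500 eV

Note: The difference equals the difference in work functions: 4.66 - 2.31 = 2.35 eV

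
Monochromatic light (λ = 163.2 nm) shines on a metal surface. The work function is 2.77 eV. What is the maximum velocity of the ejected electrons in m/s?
1.3031e+06 m/s

First, find the maximum kinetic energy:
E_photon = hc/λ = 7.5971 eV
KE_max = E_photon - φ = 7.5971 - 2.77 = 4.8271 eV

Convert to Joules: KE_max = 4.8271 × 1.602×10⁻¹⁹ J = 7.7338e-19 J

Then use KE = ½mv² to find velocity:
v = √(2·KE/m) = √(2 × 7.7338e-19 J / 9.109e-31 kg)
v = 1.3031e+06 m/s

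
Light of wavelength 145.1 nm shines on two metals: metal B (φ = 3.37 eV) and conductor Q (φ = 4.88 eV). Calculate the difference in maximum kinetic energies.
1.5100 eV

Using KE_max = hc/λ - φ for each metal:

Photon energy: E = hc/λ = 8.5447 eV

For metal B (φ₁ = 3.37 eV):
KE₁ = E - φ₁ = 8.5447 - 3.37 = 5.1747 eV

For conductor Q (φ₂ = 4.88 eV):
KE₂ = E - φ₂ = 8.5447 - 4.88 = 3.6647 eV

Difference:
ΔKE = KE₁ - KE₂ = 5.1747 - 3.6647 = 1.5100 eV

Note: The difference equals the difference in work functions: 4.88 - 3.37 = 1.51 eV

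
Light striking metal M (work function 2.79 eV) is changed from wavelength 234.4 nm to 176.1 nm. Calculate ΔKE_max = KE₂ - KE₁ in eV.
1.7511 eV

Using Einstein's equation: KE_max = hc/λ - φ

For λ₁ = 234.4 nm:
KE₁ = hc/λ₁ - φ = 5.2894 - 2.79 = 2.4994 eV

For λ₂ = 176.1 nm:
KE₂ = hc/λ₂ - φ = 7.0406 - 2.79 = 4.2506 eV

Change in KE:
ΔKE = KE₂ - KE₁ = 4.2506 - 2.4994 = 1.7511 eV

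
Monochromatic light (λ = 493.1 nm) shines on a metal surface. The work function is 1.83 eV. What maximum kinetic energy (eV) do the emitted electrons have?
0.6844 eV

Using Einstein's photoelectric equation: KE_max = hf - φ = hc/λ - φ

First, calculate the photon energy:
E_photon = hc/λ = (6.626×10⁻³⁴ J·s)(3×10⁸ m/s) / (493.1×10⁻⁹ m)
E_photon = 2.5144 eV

Then, the maximum kinetic energy:
KE_max = E_photon - φ = 2.5144 eV - 1.83 eV = 0.6844 eV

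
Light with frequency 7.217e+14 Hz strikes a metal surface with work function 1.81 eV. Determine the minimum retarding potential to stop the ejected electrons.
1.1747 V

The stopping potential V_s satisfies: eV_s = KE_max

First, find KE_max using Einstein's equation:
E_photon = hf = (6.626×10⁻³⁴ J·s)(7.217e+14 Hz) = 2.9847 eV
KE_max = E_photon - φ = 2.9847 - 1.81 = 1.1747 eV

Since eV_s = KE_max:
V_s = KE_max/e = 1.1747 V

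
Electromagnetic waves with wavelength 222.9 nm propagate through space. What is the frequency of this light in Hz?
1.3450e+15 Hz

Using the wave equation: c = fλ

Solving for frequency:
f = c/λ = (3×10⁸ m/s) / (222.9×10⁻⁹ m)
f = 1.3450e+15 Hz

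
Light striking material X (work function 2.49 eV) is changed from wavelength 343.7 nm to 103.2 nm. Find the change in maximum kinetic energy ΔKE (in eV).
8.4066 eV

Using Einstein's equation: KE_max = hc/λ - φ

For λ₁ = 343.7 nm:
KE₁ = hc/λ₁ - φ = 3.6073 - 2.49 = 1.1173 eV

For λ₂ = 103.2 nm:
KE₂ = hc/λ₂ - φ = 12.0140 - 2.49 = 9.5240 eV

Change in KE:
ΔKE = KE₂ - KE₁ = 9.5240 - 1.1173 = 8.4066 eV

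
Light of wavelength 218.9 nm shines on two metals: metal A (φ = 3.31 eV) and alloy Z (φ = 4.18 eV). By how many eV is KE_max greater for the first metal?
0.8700 eV

Using KE_max = hc/λ - φ for each metal:

Photon energy: E = hc/λ = 5.6640 eV

For metal A (φ₁ = 3.31 eV):
KE₁ = E - φ₁ = 5.6640 - 3.31 = 2.3540 eV

For alloy Z (φ₂ = 4.18 eV):
KE₂ = E - φ₂ = 5.6640 - 4.18 = 1.4840 eV

Difference:
ΔKE = KE₁ - KE₂ = 2.3540 - 1.4840 = 0.8700 eV

Note: The difference equals the difference in work functions: 4.18 - 3.31 = 0.87 eV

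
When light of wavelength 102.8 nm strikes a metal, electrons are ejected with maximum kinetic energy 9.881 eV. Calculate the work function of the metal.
2.18 eV

From Einstein's photoelectric equation: KE_max = hf - φ = hc/λ - φ

Rearranging for φ:
φ = hc/λ - KE_max

Calculate photon energy:
E_photon = hc/λ = 12.0607 eV

Therefore:
φ = 12.0607 - 9.881 = 2.18 eV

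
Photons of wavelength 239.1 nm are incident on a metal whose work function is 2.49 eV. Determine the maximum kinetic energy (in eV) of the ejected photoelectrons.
2.6955 eV

Using Einstein's photoelectric equation: KE_max = hf - φ = hc/λ - φ

First, calculate the photon energy:
E_photon = hc/λ = (6.626×10⁻³⁴ J·s)(3×10⁸ m/s) / (239.1×10⁻⁹ m)
E_photon = 5.1855 eV

Then, the maximum kinetic energy:
KE_max = E_photon - φ = 5.1855 eV - 2.49 eV = 2.6955 eV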